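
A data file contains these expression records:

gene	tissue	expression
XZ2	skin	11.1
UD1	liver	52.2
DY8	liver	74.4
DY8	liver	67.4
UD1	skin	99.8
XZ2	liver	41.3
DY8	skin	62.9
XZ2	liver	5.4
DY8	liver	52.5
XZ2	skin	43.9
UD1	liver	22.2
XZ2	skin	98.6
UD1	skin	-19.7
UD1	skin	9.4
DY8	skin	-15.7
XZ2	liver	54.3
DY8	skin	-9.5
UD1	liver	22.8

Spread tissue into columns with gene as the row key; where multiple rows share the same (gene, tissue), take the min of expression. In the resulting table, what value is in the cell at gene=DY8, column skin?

Rows with gene=DY8 and tissue=skin: expression values are 62.9, -15.7, -9.5.
min(62.9, -15.7, -9.5) = -15.7.

-15.7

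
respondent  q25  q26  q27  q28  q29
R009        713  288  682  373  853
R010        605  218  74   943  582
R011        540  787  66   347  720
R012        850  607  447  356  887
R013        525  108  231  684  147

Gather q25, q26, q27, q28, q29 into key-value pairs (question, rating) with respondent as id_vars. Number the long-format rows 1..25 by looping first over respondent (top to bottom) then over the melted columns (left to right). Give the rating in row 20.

887

25 rows total (5 × 5). Row 20: index ⌊(20-1)/5⌋ = 3 into respondent → R012; (20-1) mod 5 = 4 into the melted columns → q29.
So row 20 is (R012, q29, 887); rating = 887.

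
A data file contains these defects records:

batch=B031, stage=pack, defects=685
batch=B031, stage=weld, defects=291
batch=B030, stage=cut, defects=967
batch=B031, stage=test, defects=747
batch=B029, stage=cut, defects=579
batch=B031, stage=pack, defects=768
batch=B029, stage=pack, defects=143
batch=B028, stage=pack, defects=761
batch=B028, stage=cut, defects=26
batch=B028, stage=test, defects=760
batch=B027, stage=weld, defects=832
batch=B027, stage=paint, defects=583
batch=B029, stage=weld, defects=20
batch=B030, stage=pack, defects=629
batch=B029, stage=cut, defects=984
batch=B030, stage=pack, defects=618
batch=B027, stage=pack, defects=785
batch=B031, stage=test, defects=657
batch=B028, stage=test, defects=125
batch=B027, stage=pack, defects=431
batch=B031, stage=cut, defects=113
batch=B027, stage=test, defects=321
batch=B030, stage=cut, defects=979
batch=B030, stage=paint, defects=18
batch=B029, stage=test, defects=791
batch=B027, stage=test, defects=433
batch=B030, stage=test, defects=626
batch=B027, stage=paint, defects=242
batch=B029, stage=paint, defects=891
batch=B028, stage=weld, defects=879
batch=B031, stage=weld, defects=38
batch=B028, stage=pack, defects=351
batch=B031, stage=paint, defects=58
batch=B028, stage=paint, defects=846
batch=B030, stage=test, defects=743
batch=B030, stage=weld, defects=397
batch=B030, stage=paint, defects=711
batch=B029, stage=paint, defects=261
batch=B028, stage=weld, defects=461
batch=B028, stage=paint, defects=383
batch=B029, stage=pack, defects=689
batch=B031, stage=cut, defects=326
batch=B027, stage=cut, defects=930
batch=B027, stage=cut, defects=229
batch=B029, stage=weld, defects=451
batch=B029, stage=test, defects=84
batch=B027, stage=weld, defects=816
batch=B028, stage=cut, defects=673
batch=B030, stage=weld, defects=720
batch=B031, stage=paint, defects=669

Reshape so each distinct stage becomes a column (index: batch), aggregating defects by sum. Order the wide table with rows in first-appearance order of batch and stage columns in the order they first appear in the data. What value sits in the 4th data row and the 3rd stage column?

With rows in first-appearance order of batch, row 4 is batch=B028. stage columns in first-appearance order: pack, weld, cut, test, paint; column 3 is cut.
Long rows with batch=B028, stage=cut: 26 + 673 = 699.

699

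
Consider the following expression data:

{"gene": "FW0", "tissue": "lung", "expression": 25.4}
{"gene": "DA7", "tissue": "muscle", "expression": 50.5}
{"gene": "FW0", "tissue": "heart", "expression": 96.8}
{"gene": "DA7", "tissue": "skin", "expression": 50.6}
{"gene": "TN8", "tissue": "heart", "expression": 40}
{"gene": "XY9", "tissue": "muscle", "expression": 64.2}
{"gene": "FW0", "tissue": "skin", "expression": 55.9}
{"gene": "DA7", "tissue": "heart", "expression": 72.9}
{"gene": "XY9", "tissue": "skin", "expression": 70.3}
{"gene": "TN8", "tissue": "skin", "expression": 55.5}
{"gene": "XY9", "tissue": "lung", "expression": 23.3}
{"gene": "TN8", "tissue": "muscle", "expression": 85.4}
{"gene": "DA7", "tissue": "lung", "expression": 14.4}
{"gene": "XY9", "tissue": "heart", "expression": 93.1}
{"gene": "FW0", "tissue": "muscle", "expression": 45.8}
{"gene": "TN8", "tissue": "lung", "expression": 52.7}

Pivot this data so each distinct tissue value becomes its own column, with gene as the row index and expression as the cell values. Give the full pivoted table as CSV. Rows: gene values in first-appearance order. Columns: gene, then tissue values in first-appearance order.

gene,lung,muscle,heart,skin
FW0,25.4,45.8,96.8,55.9
DA7,14.4,50.5,72.9,50.6
TN8,52.7,85.4,40,55.5
XY9,23.3,64.2,93.1,70.3

Columns: gene plus the 4 distinct tissue values (lung, muscle, heart, skin).
For example, row FW0 column lung takes expression=25.4 from the long row (FW0, lung).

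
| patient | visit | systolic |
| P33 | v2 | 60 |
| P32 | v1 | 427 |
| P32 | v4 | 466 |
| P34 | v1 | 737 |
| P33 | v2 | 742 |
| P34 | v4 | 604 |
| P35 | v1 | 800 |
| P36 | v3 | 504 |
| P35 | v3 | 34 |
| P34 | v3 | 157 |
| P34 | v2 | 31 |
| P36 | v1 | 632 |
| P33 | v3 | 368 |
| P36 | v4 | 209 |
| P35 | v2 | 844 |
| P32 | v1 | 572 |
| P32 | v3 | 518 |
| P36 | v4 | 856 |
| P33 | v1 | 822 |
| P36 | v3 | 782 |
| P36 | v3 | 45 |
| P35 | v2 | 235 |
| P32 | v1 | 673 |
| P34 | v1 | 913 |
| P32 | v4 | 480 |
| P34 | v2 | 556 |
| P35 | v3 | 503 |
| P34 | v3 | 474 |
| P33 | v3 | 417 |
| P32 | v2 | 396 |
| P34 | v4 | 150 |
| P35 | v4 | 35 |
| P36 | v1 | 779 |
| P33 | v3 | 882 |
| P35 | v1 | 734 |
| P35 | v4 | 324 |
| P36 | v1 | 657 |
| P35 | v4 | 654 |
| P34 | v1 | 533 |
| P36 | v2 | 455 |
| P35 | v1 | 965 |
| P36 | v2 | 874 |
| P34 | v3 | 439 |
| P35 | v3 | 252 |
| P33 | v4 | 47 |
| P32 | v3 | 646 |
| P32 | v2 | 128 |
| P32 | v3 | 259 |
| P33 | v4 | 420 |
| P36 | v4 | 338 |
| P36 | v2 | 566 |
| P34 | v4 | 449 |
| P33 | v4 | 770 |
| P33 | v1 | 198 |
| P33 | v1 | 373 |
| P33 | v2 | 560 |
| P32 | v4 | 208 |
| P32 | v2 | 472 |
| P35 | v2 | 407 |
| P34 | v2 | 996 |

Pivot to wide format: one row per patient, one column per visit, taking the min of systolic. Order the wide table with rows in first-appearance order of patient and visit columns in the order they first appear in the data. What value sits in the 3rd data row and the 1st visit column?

With rows in first-appearance order of patient, row 3 is patient=P34. visit columns in first-appearance order: v2, v1, v4, v3; column 1 is v2.
Long rows with patient=P34, visit=v2: min(31, 556, 996) = 31.

31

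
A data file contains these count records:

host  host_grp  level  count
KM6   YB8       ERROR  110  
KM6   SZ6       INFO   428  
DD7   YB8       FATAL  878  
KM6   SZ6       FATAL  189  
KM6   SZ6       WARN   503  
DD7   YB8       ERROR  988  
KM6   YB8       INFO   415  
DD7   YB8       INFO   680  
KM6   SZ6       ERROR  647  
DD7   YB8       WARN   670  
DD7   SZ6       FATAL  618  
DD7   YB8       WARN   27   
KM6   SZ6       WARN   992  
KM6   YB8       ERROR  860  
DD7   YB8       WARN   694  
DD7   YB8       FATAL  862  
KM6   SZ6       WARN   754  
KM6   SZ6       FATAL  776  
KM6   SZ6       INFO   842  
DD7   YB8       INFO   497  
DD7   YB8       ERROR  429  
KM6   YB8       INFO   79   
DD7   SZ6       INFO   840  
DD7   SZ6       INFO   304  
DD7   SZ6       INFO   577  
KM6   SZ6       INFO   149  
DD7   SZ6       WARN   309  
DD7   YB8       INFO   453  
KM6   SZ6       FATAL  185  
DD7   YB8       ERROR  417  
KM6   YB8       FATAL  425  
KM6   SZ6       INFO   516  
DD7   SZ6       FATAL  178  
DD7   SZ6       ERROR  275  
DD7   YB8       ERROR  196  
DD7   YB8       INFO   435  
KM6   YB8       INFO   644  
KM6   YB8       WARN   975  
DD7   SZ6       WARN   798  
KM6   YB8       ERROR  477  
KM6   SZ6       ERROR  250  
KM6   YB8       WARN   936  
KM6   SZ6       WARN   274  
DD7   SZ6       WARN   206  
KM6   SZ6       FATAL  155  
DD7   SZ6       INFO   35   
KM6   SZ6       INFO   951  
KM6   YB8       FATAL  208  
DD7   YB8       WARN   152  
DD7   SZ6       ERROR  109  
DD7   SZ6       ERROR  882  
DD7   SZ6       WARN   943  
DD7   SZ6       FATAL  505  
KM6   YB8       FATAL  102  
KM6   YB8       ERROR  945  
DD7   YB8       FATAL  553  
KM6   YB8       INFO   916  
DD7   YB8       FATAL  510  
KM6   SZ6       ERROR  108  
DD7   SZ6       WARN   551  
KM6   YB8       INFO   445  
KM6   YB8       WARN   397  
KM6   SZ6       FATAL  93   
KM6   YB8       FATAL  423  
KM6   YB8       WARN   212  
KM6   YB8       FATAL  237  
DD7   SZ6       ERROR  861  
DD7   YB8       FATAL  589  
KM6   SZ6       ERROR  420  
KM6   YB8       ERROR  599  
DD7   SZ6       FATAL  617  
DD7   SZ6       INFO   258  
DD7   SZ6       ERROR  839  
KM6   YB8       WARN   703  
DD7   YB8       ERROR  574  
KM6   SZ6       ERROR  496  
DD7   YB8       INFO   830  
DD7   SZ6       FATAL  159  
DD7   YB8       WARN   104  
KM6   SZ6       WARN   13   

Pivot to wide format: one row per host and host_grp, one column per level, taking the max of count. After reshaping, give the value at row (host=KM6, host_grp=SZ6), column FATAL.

776

Rows with host=KM6, host_grp=SZ6 and level=FATAL: count values are 189, 776, 185, 155, 93.
max(189, 776, 185, 155, 93) = 776.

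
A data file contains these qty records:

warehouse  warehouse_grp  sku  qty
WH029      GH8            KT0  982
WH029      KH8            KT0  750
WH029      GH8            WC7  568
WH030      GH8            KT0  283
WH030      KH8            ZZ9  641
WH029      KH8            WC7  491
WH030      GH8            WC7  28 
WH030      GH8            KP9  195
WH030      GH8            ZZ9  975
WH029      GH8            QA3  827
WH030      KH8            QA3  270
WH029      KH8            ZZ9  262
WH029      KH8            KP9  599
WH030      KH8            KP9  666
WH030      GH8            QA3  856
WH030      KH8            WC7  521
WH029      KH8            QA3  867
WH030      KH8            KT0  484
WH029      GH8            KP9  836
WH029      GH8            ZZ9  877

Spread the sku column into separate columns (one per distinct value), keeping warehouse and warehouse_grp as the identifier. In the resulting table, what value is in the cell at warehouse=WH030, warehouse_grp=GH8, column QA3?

Wide layout: rows indexed by warehouse and warehouse_grp, columns are the 5 distinct sku values (KT0, WC7, ZZ9, KP9, QA3).
Cell (warehouse=WH030, warehouse_grp=GH8, sku=QA3) draws from the long row where warehouse=WH030, warehouse_grp=GH8 and sku=QA3, which has qty=856.

856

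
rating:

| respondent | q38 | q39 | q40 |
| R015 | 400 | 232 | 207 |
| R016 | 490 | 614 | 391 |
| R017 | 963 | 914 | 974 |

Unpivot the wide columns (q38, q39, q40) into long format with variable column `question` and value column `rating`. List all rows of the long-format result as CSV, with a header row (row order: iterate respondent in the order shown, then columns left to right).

Each (respondent, column) pair becomes one row: 3 × 3 = 9 rows.
For example, (R015, q38) → rating=400.

respondent,question,rating
R015,q38,400
R015,q39,232
R015,q40,207
R016,q38,490
R016,q39,614
R016,q40,391
R017,q38,963
R017,q39,914
R017,q40,974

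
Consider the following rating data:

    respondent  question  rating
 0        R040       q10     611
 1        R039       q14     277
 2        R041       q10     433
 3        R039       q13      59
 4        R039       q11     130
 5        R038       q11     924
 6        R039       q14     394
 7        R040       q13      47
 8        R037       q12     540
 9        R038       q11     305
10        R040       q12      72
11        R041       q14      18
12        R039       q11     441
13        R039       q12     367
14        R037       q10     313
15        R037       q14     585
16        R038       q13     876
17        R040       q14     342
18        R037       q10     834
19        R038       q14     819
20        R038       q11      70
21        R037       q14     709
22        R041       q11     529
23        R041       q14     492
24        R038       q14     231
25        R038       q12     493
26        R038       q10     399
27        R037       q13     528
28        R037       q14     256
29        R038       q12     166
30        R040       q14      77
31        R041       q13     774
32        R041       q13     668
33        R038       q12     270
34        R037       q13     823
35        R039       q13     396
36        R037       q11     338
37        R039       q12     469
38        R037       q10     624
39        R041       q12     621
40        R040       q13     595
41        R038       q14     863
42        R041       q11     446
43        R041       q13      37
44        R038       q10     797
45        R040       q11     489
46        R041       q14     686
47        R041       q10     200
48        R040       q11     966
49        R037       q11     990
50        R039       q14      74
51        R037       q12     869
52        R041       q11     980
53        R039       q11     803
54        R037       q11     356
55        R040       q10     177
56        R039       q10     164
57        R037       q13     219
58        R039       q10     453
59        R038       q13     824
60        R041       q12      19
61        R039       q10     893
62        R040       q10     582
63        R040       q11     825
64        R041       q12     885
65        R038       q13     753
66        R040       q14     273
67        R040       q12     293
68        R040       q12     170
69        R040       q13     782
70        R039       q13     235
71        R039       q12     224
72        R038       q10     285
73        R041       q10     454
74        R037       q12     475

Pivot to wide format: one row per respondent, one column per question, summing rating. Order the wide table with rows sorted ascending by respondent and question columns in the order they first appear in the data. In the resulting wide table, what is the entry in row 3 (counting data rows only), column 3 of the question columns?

690

With rows sorted ascending by respondent, row 3 is respondent=R039. question columns in first-appearance order: q10, q14, q13, q11, q12; column 3 is q13.
Long rows with respondent=R039, question=q13: 59 + 396 + 235 = 690.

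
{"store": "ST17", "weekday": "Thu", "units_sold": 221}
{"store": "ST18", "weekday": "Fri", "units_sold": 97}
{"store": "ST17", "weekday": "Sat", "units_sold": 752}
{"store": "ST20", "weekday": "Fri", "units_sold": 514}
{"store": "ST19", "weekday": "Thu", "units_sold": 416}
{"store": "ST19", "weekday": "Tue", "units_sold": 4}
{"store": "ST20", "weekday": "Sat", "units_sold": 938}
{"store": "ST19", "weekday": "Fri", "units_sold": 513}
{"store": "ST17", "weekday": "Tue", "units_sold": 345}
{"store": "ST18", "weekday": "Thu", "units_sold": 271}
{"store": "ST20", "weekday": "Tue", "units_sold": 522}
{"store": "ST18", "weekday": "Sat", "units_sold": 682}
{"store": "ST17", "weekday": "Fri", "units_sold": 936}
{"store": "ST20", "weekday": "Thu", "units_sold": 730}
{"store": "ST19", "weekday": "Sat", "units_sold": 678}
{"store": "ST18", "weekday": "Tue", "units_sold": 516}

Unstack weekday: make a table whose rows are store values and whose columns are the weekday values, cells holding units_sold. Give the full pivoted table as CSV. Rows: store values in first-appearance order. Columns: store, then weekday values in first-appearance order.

Columns: store plus the 4 distinct weekday values (Thu, Fri, Sat, Tue).
For example, row ST17 column Thu takes units_sold=221 from the long row (ST17, Thu).

store,Thu,Fri,Sat,Tue
ST17,221,936,752,345
ST18,271,97,682,516
ST20,730,514,938,522
ST19,416,513,678,4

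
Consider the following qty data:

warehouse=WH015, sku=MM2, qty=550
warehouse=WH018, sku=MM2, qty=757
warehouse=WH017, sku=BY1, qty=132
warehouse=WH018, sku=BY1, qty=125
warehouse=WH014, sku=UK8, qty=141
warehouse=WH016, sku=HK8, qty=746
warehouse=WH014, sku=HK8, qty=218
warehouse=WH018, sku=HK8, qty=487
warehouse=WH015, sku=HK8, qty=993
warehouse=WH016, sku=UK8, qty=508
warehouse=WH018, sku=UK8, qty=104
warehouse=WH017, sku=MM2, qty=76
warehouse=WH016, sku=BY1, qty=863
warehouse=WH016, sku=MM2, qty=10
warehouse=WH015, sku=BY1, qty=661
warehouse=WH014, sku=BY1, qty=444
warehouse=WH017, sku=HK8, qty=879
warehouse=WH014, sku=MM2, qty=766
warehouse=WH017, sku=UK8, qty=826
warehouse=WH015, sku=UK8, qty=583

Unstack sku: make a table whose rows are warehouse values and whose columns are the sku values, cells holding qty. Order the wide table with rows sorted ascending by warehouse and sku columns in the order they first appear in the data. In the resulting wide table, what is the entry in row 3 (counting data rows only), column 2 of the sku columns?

With rows sorted ascending by warehouse, row 3 is warehouse=WH016. sku columns in first-appearance order: MM2, BY1, UK8, HK8; column 2 is BY1.
Long rows with warehouse=WH016, sku=BY1: qty = 863.

863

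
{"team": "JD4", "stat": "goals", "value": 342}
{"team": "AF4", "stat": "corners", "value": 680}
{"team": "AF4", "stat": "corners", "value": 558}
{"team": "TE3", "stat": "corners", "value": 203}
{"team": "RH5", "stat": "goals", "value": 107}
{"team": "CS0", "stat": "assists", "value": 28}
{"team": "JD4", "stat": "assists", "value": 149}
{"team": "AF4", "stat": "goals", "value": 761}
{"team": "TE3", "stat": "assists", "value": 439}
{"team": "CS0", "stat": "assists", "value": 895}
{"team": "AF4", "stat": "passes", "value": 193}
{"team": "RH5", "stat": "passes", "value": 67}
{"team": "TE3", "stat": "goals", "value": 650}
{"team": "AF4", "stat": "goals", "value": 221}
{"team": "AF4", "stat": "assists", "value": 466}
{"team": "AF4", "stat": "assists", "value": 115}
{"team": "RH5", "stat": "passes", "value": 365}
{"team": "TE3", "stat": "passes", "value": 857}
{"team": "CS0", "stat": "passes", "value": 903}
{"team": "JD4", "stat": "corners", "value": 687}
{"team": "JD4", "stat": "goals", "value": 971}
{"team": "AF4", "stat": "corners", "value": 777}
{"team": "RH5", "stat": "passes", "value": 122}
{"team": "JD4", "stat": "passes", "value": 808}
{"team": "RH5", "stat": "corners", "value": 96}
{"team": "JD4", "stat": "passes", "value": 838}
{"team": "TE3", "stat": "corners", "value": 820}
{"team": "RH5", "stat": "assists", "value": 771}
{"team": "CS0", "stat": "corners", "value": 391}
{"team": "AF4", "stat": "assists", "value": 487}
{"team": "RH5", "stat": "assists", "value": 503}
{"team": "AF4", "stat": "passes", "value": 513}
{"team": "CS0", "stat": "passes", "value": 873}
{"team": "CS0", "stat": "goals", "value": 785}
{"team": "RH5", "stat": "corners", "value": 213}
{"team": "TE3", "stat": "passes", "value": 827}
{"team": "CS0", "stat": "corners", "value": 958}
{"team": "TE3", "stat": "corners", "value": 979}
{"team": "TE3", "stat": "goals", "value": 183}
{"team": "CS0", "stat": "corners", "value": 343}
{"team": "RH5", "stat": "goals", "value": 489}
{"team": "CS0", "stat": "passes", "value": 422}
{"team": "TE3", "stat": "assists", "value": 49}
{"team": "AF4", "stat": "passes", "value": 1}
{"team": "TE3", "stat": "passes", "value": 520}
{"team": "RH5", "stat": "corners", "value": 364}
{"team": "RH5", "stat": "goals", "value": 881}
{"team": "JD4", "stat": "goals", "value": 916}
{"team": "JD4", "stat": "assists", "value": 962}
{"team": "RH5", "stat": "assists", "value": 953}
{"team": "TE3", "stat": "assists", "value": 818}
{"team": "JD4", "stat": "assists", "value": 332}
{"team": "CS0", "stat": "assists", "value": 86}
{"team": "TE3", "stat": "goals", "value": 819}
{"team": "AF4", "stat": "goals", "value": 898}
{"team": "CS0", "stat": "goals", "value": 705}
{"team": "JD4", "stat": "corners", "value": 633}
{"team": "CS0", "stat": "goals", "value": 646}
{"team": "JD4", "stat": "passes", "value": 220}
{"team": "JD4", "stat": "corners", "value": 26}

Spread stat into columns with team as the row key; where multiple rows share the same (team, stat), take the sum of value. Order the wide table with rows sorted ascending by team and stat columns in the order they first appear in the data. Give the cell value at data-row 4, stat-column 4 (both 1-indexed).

With rows sorted ascending by team, row 4 is team=RH5. stat columns in first-appearance order: goals, corners, assists, passes; column 4 is passes.
Long rows with team=RH5, stat=passes: 67 + 365 + 122 = 554.

554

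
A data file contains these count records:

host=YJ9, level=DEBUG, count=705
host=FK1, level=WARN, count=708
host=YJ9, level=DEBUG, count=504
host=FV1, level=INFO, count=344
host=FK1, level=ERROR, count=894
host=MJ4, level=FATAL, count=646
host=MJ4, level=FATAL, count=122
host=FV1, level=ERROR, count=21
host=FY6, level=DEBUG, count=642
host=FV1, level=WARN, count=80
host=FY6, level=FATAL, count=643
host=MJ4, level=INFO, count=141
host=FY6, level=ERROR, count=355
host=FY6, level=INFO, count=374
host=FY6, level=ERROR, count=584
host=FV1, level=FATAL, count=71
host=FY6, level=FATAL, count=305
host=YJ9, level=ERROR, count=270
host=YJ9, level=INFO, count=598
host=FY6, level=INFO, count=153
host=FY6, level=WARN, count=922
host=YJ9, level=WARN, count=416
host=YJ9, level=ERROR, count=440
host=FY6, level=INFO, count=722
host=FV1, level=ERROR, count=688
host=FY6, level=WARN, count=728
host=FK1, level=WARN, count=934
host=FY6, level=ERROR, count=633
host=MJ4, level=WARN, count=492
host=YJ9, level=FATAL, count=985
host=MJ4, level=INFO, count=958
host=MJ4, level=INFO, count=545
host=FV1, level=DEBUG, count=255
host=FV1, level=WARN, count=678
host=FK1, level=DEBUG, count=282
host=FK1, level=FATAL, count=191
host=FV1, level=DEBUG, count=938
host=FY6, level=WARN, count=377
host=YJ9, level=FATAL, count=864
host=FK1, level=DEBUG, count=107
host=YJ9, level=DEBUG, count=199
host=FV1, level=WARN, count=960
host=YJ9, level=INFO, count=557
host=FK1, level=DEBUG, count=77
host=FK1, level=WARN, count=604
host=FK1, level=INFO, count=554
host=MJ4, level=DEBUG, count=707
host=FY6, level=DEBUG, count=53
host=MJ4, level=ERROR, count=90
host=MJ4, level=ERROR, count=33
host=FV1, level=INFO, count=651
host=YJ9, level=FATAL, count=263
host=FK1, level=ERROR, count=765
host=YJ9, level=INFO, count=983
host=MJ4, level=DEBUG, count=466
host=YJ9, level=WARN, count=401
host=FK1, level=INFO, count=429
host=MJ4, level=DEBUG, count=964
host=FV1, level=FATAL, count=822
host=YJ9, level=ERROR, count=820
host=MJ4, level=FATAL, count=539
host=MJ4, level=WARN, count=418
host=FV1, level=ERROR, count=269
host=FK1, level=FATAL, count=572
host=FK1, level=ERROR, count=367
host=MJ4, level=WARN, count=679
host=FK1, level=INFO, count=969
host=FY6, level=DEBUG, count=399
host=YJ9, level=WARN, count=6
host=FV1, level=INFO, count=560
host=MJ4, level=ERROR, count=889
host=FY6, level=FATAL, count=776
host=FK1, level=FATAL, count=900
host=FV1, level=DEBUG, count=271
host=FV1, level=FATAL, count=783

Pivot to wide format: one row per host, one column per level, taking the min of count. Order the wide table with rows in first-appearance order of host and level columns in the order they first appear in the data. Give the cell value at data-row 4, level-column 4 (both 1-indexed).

With rows in first-appearance order of host, row 4 is host=MJ4. level columns in first-appearance order: DEBUG, WARN, INFO, ERROR, FATAL; column 4 is ERROR.
Long rows with host=MJ4, level=ERROR: min(90, 33, 889) = 33.

33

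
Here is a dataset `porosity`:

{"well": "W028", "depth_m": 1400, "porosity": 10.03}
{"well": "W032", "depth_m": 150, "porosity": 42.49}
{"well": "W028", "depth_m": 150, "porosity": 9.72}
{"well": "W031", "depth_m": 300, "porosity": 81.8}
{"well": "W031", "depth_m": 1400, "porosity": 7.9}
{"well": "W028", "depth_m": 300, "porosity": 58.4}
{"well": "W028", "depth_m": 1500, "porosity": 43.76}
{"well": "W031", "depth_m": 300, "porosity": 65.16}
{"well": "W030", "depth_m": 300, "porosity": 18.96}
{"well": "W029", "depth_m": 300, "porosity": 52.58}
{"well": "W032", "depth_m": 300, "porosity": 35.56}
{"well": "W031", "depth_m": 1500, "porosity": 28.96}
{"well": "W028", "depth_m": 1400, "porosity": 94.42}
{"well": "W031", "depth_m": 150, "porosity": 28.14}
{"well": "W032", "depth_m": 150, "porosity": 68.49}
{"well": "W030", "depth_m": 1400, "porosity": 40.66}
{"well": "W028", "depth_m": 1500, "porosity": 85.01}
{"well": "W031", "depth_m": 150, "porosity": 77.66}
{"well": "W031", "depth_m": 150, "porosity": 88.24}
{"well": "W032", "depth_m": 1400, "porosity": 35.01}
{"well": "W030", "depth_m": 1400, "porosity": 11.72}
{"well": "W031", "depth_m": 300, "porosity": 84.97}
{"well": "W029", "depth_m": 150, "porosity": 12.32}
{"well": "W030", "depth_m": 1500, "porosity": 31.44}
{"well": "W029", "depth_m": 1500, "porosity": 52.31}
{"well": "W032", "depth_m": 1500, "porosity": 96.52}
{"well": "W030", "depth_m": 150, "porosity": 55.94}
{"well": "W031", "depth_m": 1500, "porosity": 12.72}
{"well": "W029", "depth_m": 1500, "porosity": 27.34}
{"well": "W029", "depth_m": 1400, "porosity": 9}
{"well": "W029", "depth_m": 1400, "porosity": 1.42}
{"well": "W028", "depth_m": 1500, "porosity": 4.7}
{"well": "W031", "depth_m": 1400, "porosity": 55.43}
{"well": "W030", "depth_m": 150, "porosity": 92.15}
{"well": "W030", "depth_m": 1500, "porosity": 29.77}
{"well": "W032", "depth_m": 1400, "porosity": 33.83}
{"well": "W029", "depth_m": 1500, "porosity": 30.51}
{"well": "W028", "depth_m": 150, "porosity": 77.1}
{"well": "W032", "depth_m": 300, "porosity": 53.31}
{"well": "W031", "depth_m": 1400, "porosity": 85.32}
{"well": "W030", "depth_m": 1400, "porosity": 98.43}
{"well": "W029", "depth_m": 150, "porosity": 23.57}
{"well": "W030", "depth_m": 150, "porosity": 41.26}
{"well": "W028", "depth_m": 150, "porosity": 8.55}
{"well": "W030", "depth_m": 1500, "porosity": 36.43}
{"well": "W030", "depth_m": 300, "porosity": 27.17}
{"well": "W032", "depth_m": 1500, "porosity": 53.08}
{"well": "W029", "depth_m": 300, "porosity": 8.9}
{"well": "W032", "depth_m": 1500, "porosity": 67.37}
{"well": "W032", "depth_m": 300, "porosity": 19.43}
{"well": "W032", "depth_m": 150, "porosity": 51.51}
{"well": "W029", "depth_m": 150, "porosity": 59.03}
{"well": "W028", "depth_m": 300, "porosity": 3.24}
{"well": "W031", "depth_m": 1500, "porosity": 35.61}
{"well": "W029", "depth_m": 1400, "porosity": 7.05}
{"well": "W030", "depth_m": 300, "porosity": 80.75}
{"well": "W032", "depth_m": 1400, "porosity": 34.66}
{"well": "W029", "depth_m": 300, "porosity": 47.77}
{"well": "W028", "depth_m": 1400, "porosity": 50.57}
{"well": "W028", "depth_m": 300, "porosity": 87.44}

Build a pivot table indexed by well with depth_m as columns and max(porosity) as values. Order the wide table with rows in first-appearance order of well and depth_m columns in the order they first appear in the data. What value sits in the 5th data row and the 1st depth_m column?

With rows in first-appearance order of well, row 5 is well=W029. depth_m columns in first-appearance order: 1400, 150, 300, 1500; column 1 is 1400.
Long rows with well=W029, depth_m=1400: max(9, 1.42, 7.05) = 9.

9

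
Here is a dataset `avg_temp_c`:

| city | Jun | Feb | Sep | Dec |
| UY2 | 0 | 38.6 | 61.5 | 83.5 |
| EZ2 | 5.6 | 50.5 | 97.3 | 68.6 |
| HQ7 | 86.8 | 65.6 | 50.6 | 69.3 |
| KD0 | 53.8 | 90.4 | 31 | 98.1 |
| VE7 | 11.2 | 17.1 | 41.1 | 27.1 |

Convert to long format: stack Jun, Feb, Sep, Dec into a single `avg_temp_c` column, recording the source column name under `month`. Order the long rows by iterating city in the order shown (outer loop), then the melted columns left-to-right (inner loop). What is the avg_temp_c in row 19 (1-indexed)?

20 rows total (5 × 4). Row 19: index ⌊(19-1)/4⌋ = 4 into city → VE7; (19-1) mod 4 = 2 into the melted columns → Sep.
So row 19 is (VE7, Sep, 41.1); avg_temp_c = 41.1.

41.1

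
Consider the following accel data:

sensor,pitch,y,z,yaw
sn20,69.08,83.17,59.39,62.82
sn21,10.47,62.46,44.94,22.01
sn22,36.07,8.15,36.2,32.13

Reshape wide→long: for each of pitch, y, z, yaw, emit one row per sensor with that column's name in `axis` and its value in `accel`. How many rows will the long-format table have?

12

3 sensor values × 4 melted columns = 12 rows.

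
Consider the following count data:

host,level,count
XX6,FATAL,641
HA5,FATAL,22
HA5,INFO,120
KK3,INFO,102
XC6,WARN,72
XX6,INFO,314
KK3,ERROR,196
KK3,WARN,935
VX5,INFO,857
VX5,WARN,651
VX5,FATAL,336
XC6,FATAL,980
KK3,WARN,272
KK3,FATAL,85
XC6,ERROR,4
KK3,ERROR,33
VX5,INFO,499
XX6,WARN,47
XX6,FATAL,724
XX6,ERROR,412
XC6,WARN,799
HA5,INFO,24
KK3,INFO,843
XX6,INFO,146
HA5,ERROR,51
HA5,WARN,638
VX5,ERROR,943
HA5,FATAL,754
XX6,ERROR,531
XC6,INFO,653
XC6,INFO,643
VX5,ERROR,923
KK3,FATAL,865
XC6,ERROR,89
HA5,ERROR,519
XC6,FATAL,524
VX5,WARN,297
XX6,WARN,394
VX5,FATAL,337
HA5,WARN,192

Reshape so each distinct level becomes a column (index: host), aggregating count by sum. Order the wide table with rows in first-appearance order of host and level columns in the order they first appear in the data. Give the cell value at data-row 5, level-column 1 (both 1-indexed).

673

With rows in first-appearance order of host, row 5 is host=VX5. level columns in first-appearance order: FATAL, INFO, WARN, ERROR; column 1 is FATAL.
Long rows with host=VX5, level=FATAL: 336 + 337 = 673.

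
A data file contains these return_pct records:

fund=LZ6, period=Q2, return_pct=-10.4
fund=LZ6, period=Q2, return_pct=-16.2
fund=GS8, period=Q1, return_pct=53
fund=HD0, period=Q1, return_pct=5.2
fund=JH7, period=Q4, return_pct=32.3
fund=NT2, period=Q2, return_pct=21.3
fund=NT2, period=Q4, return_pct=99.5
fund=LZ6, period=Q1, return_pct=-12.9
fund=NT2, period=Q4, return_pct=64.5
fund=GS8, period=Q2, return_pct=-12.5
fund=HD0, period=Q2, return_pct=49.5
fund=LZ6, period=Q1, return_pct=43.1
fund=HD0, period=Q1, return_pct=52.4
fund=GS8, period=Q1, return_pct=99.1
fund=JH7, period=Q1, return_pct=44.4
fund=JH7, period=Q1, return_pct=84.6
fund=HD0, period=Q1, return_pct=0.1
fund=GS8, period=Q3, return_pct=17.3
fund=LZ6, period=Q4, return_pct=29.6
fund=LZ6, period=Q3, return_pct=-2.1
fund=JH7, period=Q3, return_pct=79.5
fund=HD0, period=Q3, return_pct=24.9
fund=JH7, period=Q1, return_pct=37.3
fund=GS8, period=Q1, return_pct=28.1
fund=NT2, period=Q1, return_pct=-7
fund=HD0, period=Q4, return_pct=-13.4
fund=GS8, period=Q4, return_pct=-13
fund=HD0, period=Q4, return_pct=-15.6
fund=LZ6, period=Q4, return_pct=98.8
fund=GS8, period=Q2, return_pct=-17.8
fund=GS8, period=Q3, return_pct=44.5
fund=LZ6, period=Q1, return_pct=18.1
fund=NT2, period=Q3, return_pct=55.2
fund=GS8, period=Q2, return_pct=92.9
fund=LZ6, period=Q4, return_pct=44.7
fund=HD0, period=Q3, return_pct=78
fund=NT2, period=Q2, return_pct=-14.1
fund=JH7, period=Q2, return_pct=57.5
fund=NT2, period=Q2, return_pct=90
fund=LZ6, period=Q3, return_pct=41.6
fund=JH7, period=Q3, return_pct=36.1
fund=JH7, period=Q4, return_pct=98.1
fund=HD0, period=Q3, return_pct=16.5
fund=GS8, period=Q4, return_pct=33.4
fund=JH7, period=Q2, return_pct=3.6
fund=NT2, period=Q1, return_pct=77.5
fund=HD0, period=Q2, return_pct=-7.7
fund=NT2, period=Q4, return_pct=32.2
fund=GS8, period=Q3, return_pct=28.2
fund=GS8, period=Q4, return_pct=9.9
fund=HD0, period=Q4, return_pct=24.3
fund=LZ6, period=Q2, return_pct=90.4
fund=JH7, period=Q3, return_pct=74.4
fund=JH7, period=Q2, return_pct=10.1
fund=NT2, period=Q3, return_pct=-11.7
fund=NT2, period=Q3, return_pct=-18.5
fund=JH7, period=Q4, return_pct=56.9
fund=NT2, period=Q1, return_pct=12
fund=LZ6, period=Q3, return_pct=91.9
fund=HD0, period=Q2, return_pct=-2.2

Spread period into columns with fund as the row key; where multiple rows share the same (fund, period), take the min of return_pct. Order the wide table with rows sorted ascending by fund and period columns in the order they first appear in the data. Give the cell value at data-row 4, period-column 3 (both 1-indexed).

With rows sorted ascending by fund, row 4 is fund=LZ6. period columns in first-appearance order: Q2, Q1, Q4, Q3; column 3 is Q4.
Long rows with fund=LZ6, period=Q4: min(29.6, 98.8, 44.7) = 29.6.

29.6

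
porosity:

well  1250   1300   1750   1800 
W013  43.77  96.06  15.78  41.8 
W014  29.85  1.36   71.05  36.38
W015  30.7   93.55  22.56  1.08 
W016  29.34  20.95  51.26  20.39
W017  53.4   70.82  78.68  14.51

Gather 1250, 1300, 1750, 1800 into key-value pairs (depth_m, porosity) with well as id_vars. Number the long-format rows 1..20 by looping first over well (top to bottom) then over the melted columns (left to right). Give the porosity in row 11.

20 rows total (5 × 4). Row 11: index ⌊(11-1)/4⌋ = 2 into well → W015; (11-1) mod 4 = 2 into the melted columns → 1750.
So row 11 is (W015, 1750, 22.56); porosity = 22.56.

22.56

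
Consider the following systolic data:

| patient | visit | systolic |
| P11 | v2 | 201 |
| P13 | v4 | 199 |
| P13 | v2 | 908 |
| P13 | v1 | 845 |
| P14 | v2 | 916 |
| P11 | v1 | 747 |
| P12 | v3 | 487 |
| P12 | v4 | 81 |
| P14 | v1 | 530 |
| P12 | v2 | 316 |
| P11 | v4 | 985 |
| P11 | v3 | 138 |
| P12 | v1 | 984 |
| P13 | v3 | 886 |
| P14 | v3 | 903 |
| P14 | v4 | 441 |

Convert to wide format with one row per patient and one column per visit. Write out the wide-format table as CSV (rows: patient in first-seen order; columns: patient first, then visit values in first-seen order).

Columns: patient plus the 4 distinct visit values (v2, v4, v1, v3).
For example, row P11 column v2 takes systolic=201 from the long row (P11, v2).

patient,v2,v4,v1,v3
P11,201,985,747,138
P13,908,199,845,886
P14,916,441,530,903
P12,316,81,984,487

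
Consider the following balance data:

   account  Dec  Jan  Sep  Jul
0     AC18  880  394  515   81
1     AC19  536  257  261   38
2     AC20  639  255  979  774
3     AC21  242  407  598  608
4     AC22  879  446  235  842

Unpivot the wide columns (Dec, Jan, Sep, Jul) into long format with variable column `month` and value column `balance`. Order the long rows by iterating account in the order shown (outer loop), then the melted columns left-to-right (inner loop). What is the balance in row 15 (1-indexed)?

598

20 rows total (5 × 4). Row 15: index ⌊(15-1)/4⌋ = 3 into account → AC21; (15-1) mod 4 = 2 into the melted columns → Sep.
So row 15 is (AC21, Sep, 598); balance = 598.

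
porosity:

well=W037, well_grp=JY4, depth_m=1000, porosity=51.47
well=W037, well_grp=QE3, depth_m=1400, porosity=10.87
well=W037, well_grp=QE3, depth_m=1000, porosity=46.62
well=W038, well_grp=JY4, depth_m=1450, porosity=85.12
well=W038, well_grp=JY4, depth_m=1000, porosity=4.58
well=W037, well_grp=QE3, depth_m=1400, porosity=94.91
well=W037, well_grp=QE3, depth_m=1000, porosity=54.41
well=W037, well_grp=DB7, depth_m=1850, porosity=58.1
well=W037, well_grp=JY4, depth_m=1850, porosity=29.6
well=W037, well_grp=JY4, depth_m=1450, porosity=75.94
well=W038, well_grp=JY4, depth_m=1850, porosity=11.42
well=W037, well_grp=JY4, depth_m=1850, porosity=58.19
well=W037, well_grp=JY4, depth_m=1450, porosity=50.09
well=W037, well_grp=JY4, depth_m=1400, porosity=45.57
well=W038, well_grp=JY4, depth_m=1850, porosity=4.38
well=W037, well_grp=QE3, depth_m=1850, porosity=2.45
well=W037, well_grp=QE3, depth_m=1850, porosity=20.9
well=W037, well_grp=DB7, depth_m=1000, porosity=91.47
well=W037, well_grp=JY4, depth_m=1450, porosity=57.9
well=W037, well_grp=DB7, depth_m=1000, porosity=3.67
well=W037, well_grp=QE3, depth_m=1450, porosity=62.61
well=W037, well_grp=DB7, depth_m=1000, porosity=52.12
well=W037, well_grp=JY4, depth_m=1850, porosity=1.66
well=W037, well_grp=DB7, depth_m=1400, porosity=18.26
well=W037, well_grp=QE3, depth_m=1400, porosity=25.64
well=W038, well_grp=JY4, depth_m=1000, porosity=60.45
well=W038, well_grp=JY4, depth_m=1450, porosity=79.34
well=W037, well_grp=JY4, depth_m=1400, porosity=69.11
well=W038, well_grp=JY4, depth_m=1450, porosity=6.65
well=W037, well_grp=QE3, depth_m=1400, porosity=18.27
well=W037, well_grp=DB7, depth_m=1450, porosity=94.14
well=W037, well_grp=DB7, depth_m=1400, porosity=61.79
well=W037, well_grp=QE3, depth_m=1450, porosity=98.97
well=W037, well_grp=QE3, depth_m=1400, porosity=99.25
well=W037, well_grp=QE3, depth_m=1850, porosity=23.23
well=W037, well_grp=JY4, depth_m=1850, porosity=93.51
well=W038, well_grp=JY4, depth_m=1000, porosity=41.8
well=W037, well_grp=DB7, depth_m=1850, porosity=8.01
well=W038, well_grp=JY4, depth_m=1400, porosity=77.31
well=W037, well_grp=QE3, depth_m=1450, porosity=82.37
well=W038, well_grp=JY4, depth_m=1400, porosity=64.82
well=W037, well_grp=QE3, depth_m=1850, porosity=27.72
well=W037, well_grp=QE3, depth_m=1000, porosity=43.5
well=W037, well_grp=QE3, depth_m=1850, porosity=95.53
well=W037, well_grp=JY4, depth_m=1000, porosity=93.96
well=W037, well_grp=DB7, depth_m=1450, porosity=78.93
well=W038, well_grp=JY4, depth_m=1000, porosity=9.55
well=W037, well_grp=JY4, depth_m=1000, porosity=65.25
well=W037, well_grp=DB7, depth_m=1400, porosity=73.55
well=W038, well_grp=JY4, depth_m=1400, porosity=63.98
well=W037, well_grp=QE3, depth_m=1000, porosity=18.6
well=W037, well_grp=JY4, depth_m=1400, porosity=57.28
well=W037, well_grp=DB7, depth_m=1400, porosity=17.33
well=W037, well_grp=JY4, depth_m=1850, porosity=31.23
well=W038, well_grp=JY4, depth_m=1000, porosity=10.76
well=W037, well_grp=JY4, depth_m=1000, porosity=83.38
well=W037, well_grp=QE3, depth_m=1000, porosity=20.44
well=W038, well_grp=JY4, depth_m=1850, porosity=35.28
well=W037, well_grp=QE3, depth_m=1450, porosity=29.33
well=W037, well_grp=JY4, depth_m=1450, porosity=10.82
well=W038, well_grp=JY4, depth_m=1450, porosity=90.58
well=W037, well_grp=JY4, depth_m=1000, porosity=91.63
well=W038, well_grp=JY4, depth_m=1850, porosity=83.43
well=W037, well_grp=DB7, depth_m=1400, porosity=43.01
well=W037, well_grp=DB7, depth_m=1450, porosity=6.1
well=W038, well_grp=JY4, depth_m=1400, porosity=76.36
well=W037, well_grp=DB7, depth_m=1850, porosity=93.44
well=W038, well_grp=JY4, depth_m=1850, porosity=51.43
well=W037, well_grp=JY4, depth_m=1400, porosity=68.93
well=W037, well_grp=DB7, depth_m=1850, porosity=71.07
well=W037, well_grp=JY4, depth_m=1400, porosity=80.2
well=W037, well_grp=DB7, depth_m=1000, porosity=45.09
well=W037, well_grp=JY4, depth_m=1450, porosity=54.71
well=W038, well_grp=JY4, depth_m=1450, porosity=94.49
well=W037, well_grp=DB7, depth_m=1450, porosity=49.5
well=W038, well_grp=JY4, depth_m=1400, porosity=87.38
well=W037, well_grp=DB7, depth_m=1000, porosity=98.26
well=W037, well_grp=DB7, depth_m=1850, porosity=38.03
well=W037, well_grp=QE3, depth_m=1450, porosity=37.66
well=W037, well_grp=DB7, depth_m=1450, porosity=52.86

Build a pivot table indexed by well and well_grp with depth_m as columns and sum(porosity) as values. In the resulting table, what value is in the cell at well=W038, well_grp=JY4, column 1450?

Rows with well=W038, well_grp=JY4 and depth_m=1450: porosity values are 85.12, 79.34, 6.65, 90.58, 94.49.
85.12 + 79.34 + 6.65 + 90.58 + 94.49 = 356.18.

356.18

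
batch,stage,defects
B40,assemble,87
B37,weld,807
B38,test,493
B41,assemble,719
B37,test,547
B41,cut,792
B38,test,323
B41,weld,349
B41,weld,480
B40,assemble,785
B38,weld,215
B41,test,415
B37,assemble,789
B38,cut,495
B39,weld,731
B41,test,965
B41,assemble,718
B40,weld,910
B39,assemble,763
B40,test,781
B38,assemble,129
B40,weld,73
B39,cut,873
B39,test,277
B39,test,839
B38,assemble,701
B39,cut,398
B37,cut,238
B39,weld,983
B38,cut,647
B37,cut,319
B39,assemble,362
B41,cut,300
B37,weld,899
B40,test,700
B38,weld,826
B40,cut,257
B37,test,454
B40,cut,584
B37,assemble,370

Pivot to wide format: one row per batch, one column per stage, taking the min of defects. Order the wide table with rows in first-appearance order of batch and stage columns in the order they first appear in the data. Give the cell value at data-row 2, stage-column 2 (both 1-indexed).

With rows in first-appearance order of batch, row 2 is batch=B37. stage columns in first-appearance order: assemble, weld, test, cut; column 2 is weld.
Long rows with batch=B37, stage=weld: min(807, 899) = 807.

807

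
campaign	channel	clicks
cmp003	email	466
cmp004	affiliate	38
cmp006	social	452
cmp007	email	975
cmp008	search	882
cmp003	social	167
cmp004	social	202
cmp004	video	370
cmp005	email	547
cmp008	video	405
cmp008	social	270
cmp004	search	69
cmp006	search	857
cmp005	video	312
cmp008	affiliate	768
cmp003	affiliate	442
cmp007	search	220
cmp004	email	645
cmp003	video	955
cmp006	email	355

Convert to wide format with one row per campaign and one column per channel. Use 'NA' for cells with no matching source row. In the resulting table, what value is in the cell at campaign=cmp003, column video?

955

The long row with campaign=cmp003, channel=video has clicks=955.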